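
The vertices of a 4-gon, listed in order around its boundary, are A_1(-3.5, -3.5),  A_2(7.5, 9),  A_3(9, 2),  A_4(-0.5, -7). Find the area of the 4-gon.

Σ = (-5.25) + (-66) + (-62) + (-22.75) = -156
Area = |Σ|/2 = 78.

78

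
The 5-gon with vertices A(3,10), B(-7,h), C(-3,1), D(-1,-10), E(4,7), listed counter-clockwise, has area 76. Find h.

Write out the shoelace sum; only the two edges meeting at B involve h:
2·Area = [(3·h − (-7)·10) + ((-7)·1 − (-3)·h)] + 83
       = 6·h + 146 = 152
⇒ h = 1.

1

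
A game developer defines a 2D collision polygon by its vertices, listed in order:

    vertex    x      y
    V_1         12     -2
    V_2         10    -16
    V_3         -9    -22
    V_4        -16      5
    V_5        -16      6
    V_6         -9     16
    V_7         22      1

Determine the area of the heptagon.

784

Σ = (-172) + (-364) + (-397) + (-16) + (-202) + (-361) + (-56) = -1568
Area = |Σ|/2 = 784.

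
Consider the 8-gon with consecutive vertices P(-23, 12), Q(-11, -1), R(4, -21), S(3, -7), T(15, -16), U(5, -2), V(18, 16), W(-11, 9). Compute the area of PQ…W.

Apply Gauss's area formula: 2A = Σ (x_i·y_{i+1} − x_{i+1}·y_i), indices taken mod 8.
Σ = (155) + (235) + (35) + (57) + (50) + (116) + (338) + (75) = 1061
Area = |Σ|/2 = 530.5.

530.5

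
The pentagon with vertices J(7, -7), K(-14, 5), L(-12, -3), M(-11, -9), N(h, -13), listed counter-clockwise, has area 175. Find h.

The doubled signed area Σ (x_i y_{i+1} − x_{i+1} y_i) is linear in h.
With h=0 it equals 348; the coefficient of h is 2 (from the two edges through N).
So 2·h + 348 = 2·175 = 350 ⇒ h = 1.

1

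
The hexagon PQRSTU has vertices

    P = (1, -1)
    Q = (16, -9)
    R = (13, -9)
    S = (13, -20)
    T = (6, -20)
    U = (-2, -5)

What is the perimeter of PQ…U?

60

|PQ| = √((15)² + (-8)²) = √289 = 17
|QR| = √((-3)² + (0)²) = √9 = 3
|RS| = √((0)² + (-11)²) = √121 = 11
|ST| = √((-7)² + (0)²) = √49 = 7
|TU| = √((-8)² + (15)²) = √289 = 17
|UP| = √((3)² + (4)²) = √25 = 5
Perimeter = 17 + 3 + 11 + 7 + 17 + 5 = 60.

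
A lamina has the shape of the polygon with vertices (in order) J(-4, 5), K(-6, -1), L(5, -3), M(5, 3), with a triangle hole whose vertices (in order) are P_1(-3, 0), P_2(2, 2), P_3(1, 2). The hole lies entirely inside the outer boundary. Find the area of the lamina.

61

Outer boundary:
Apply Gauss's area formula: 2A = Σ (x_i·y_{i+1} − x_{i+1}·y_i), indices taken mod 4.
J→K: (-4)(-1) − (-6)(5) = 34
K→L: (-6)(-3) − (5)(-1) = 23
L→M: (5)(3) − (5)(-3) = 30
M→J: (5)(5) − (-4)(3) = 37
Σ = 124
Area = |Σ|/2 = 62.
Hole:
Apply the shoelace formula: 2A = Σ (x_i·y_{i+1} − x_{i+1}·y_i), indices taken mod 3.
Σ = (-6) + (2) + (6) = 2
Area = |Σ|/2 = 1.
Net area = 62 − 1 = 61.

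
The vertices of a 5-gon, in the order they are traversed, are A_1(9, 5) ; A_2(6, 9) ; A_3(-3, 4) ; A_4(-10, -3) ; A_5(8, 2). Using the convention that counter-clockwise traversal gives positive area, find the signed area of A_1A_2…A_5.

88.5

Apply Gauss's area formula: 2A = Σ (x_i·y_{i+1} − x_{i+1}·y_i), indices taken mod 5.
Σ = (51) + (51) + (49) + (4) + (22) = 177
Signed area = Σ/2 = 88.5 (positive ⇒ counter-clockwise traversal).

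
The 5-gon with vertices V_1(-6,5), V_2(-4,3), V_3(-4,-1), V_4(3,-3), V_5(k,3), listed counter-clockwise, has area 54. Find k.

6

The doubled signed area Σ (x_i y_{i+1} − x_{i+1} y_i) is linear in k.
With k=0 it equals 60; the coefficient of k is 8 (from the two edges through V_5).
So 8·k + 60 = 2·54 = 108 ⇒ k = 6.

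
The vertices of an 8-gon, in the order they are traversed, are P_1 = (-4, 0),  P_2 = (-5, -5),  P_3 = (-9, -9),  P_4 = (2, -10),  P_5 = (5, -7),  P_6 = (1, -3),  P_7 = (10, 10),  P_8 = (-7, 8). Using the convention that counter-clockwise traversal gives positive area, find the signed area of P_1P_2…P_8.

189

Apply the shoelace (surveyor's) formula: 2A = Σ (x_i·y_{i+1} − x_{i+1}·y_i), indices taken mod 8.
P_1→P_2: (-4)(-5) − (-5)(0) = 20
P_2→P_3: (-5)(-9) − (-9)(-5) = 0
P_3→P_4: (-9)(-10) − (2)(-9) = 108
P_4→P_5: (2)(-7) − (5)(-10) = 36
P_5→P_6: (5)(-3) − (1)(-7) = -8
P_6→P_7: (1)(10) − (10)(-3) = 40
P_7→P_8: (10)(8) − (-7)(10) = 150
P_8→P_1: (-7)(0) − (-4)(8) = 32
Σ = 378
Signed area = Σ/2 = 189 (positive ⇒ counter-clockwise traversal).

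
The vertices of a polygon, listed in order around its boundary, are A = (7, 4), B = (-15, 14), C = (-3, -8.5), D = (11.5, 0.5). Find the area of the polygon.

233.125

Apply the surveyor's formula: 2A = Σ (x_i·y_{i+1} − x_{i+1}·y_i), indices taken mod 4.
Σ = (158) + (169.5) + (96.25) + (42.5) = 466.25
Area = |Σ|/2 = 233.125.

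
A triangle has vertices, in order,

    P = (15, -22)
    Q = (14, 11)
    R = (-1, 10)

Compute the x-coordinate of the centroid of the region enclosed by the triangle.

28/3

Apply the surveyor's formula. First the cross-terms c_i = x_i·y_{i+1} − x_{i+1}·y_i:
  473, 151, -128  ⇒  2A = 496, A = 248.
Then Σ (x_i + x_{i+1})·c_i = 13888, so x̄ = 13888 / (6·248) = 28/3.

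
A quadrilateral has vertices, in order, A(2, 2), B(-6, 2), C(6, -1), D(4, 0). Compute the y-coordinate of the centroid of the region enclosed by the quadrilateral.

Apply Gauss's area formula. First the cross-terms c_i = x_i·y_{i+1} − x_{i+1}·y_i:
  16, -6, 4, 8  ⇒  2A = 22, A = 11.
Then Σ (y_i + y_{i+1})·c_i = 70, so ȳ = 70 / (6·11) = 35/33.

35/33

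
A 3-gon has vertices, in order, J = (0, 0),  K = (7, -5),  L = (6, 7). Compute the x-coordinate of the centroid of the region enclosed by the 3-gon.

13/3

Apply the surveyor's formula. First the cross-terms c_i = x_i·y_{i+1} − x_{i+1}·y_i:
  0, 79, 0  ⇒  2A = 79, A = 39.5.
Then Σ (x_i + x_{i+1})·c_i = 1027, so x̄ = 1027 / (6·39.5) = 13/3.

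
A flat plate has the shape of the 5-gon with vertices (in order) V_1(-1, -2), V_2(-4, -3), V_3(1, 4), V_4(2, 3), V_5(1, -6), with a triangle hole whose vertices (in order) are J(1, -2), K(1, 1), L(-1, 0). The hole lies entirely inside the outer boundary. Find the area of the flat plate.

Outer boundary:
Apply the shoelace (surveyor's) formula: 2A = Σ (x_i·y_{i+1} − x_{i+1}·y_i), indices taken mod 5.
Cross-terms: -5, -13, -5, -15, -8  ⇒  Σ = -46
Area = |Σ|/2 = 23.
Hole:
J→K: (1)(1) − (1)(-2) = 3
K→L: (1)(0) − (-1)(1) = 1
L→J: (-1)(-2) − (1)(0) = 2
Σ = 6
Area = |Σ|/2 = 3.
Net area = 23 − 3 = 20.

20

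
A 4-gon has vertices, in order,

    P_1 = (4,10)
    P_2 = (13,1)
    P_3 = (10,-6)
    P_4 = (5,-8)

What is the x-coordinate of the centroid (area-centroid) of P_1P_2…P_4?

2089/273

Apply the shoelace formula. First the cross-terms c_i = x_i·y_{i+1} − x_{i+1}·y_i:
  -126, -88, -50, 82  ⇒  2A = -182, A = -91.
Then Σ (x_i + x_{i+1})·c_i = -4178, so x̄ = -4178 / (6·(-91)) = 2089/273.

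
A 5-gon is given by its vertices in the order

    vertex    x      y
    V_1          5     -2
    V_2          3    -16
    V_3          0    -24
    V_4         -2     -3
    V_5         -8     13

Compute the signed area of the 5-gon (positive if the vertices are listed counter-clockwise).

V_1→V_2: (5)(-16) − (3)(-2) = -74
V_2→V_3: (3)(-24) − (0)(-16) = -72
V_3→V_4: (0)(-3) − (-2)(-24) = -48
V_4→V_5: (-2)(13) − (-8)(-3) = -50
V_5→V_1: (-8)(-2) − (5)(13) = -49
Σ = -293
Signed area = Σ/2 = -146.5 (negative ⇒ clockwise traversal).

-146.5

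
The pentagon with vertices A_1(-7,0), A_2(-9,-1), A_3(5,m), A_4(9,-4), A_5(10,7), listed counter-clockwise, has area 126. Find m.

The doubled signed area Σ (x_i y_{i+1} − x_{i+1} y_i) is linear in m.
With m=0 it equals 144; the coefficient of m is -18 (from the two edges through A_3).
So -18·m + 144 = 2·126 = 252 ⇒ m = -6.

-6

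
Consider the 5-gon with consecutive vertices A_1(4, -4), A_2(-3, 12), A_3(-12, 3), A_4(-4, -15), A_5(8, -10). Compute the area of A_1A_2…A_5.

265.5

Apply Gauss's area formula: 2A = Σ (x_i·y_{i+1} − x_{i+1}·y_i), indices taken mod 5.
Cross-terms: 36, 135, 192, 160, 8  ⇒  Σ = 531
Area = |Σ|/2 = 265.5.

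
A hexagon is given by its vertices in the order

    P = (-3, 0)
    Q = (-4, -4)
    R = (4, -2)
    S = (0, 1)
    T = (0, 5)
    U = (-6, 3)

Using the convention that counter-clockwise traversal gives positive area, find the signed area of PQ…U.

39.5

Apply the shoelace formula: 2A = Σ (x_i·y_{i+1} − x_{i+1}·y_i), indices taken mod 6.
Σ = (12) + (24) + (4) + (0) + (30) + (9) = 79
Signed area = Σ/2 = 39.5 (positive ⇒ counter-clockwise traversal).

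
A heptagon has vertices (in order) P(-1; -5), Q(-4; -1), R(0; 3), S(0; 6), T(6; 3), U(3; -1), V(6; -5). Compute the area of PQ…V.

63

Cross-terms: -19, -12, 0, -36, -15, -9, -35  ⇒  Σ = -126
Area = |Σ|/2 = 63.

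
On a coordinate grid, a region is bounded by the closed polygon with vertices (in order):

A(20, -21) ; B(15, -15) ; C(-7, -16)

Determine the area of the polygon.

68.5

Apply the shoelace (surveyor's) formula: 2A = Σ (x_i·y_{i+1} − x_{i+1}·y_i), indices taken mod 3.
Σ = (15) + (-345) + (467) = 137
Area = |Σ|/2 = 68.5.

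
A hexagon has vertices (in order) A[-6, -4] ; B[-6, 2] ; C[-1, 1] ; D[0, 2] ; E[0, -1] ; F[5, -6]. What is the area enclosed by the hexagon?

46.5

Apply Gauss's area formula: 2A = Σ (x_i·y_{i+1} − x_{i+1}·y_i), indices taken mod 6.
Σ = (-36) + (-4) + (-2) + (0) + (5) + (-56) = -93
Area = |Σ|/2 = 46.5.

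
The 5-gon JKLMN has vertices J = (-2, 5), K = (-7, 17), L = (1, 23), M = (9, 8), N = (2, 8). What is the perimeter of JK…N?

|JK| = √((-5)² + (12)²) = √169 = 13
|KL| = √((8)² + (6)²) = √100 = 10
|LM| = √((8)² + (-15)²) = √289 = 17
|MN| = √((-7)² + (0)²) = √49 = 7
|NJ| = √((-4)² + (-3)²) = √25 = 5
Perimeter = 13 + 10 + 17 + 7 + 5 = 52.

52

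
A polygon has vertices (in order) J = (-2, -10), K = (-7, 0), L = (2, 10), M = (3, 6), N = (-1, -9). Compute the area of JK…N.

93.5

Σ = (-70) + (-70) + (-18) + (-21) + (-8) = -187
Area = |Σ|/2 = 93.5.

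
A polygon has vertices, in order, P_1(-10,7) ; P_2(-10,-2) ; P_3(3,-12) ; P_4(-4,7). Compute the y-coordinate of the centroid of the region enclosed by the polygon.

Apply the surveyor's formula. First the cross-terms c_i = x_i·y_{i+1} − x_{i+1}·y_i:
  90, 126, -27, 42  ⇒  2A = 231, A = 115.5.
Then Σ (y_i + y_{i+1})·c_i = -591, so ȳ = -591 / (6·115.5) = -197/231.

-197/231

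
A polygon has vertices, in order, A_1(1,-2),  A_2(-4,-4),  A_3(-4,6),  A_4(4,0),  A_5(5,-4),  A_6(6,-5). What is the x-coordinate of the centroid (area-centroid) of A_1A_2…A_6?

Apply Gauss's area formula. First the cross-terms c_i = x_i·y_{i+1} − x_{i+1}·y_i:
  -12, -40, -24, -16, -1, -7  ⇒  2A = -100, A = -50.
Then Σ (x_i + x_{i+1})·c_i = 152, so x̄ = 152 / (6·(-50)) = -38/75.

-38/75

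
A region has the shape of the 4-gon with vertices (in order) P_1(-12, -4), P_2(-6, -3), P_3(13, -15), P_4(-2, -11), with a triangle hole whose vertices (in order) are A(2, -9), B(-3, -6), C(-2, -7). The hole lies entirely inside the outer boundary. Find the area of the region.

77

Outer boundary:
Apply the shoelace (surveyor's) formula: 2A = Σ (x_i·y_{i+1} − x_{i+1}·y_i), indices taken mod 4.
Σ = (12) + (129) + (-173) + (-124) = -156
Area = |Σ|/2 = 78.
Hole:
Σ = (-39) + (9) + (32) = 2
Area = |Σ|/2 = 1.
Net area = 78 − 1 = 77.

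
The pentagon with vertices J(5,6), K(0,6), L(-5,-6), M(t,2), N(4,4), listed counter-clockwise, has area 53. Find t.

6

Write out the shoelace sum; only the two edges meeting at M involve t:
2·Area = [((-5)·2 − t·(-6)) + (t·4 − 4·2)] + 64
       = 10·t + 46 = 106
⇒ t = 6.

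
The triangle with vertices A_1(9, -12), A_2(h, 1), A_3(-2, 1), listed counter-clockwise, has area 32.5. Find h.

The doubled signed area Σ (x_i y_{i+1} − x_{i+1} y_i) is linear in h.
With h=0 it equals 26; the coefficient of h is 13 (from the two edges through A_2).
So 13·h + 26 = 2·32.5 = 65 ⇒ h = 3.

3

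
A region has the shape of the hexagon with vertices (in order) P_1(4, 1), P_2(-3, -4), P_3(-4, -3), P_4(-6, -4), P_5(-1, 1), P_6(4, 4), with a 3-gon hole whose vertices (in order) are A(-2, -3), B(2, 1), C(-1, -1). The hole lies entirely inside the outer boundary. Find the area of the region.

Outer boundary:
Σ = (-13) + (-7) + (-2) + (-10) + (-8) + (-12) = -52
Area = |Σ|/2 = 26.
Hole:
Apply the shoelace formula: 2A = Σ (x_i·y_{i+1} − x_{i+1}·y_i), indices taken mod 3.
Cross-terms: 4, -1, 1  ⇒  Σ = 4
Area = |Σ|/2 = 2.
Net area = 26 − 2 = 24.

24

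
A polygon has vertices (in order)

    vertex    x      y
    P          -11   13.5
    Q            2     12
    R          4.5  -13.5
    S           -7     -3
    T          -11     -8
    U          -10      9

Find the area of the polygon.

270

P→Q: (-11)(12) − (2)(13.5) = -159
Q→R: (2)(-13.5) − (4.5)(12) = -81
R→S: (4.5)(-3) − (-7)(-13.5) = -108
S→T: (-7)(-8) − (-11)(-3) = 23
T→U: (-11)(9) − (-10)(-8) = -179
U→P: (-10)(13.5) − (-11)(9) = -36
Σ = -540
Area = |Σ|/2 = 270.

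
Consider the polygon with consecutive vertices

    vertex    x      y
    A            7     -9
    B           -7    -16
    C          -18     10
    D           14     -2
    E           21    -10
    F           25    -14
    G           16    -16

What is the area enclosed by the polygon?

Apply the surveyor's formula: 2A = Σ (x_i·y_{i+1} − x_{i+1}·y_i), indices taken mod 7.
Σ = (-175) + (-358) + (-104) + (-98) + (-44) + (-176) + (-32) = -987
Area = |Σ|/2 = 493.5.

493.5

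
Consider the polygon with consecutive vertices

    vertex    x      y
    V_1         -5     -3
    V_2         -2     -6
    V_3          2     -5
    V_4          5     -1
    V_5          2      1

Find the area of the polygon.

Apply the shoelace formula: 2A = Σ (x_i·y_{i+1} − x_{i+1}·y_i), indices taken mod 5.
V_1→V_2: (-5)(-6) − (-2)(-3) = 24
V_2→V_3: (-2)(-5) − (2)(-6) = 22
V_3→V_4: (2)(-1) − (5)(-5) = 23
V_4→V_5: (5)(1) − (2)(-1) = 7
V_5→V_1: (2)(-3) − (-5)(1) = -1
Σ = 75
Area = |Σ|/2 = 37.5.

37.5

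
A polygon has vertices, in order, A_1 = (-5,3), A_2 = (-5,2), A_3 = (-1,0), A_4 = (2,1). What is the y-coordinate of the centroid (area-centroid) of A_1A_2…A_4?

24/17

Apply the surveyor's formula. First the cross-terms c_i = x_i·y_{i+1} − x_{i+1}·y_i:
  5, 2, -1, 11  ⇒  2A = 17, A = 8.5.
Then Σ (y_i + y_{i+1})·c_i = 72, so ȳ = 72 / (6·8.5) = 24/17.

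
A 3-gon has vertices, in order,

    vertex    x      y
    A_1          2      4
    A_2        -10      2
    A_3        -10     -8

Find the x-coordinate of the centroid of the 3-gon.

-6

Apply the shoelace (surveyor's) formula. First the cross-terms c_i = x_i·y_{i+1} − x_{i+1}·y_i:
  44, 100, -24  ⇒  2A = 120, A = 60.
Then Σ (x_i + x_{i+1})·c_i = -2160, so x̄ = -2160 / (6·60) = -6.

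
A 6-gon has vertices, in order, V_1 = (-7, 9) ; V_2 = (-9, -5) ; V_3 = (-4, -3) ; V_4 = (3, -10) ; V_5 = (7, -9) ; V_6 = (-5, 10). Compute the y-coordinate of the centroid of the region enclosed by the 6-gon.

-182/265

Apply the surveyor's formula. First the cross-terms c_i = x_i·y_{i+1} − x_{i+1}·y_i:
  116, 7, 49, 43, 25, 25  ⇒  2A = 265, A = 132.5.
Then Σ (y_i + y_{i+1})·c_i = -546, so ȳ = -546 / (6·132.5) = -182/265.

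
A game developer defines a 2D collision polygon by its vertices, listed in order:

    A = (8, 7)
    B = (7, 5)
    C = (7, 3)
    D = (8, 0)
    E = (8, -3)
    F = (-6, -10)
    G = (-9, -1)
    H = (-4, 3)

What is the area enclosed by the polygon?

168

Apply the shoelace formula: 2A = Σ (x_i·y_{i+1} − x_{i+1}·y_i), indices taken mod 8.
Cross-terms: -9, -14, -24, -24, -98, -84, -31, -52  ⇒  Σ = -336
Area = |Σ|/2 = 168.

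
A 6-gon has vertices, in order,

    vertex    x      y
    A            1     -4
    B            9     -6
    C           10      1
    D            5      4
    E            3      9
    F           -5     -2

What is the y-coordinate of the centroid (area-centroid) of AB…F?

Apply the surveyor's formula. First the cross-terms c_i = x_i·y_{i+1} − x_{i+1}·y_i:
  30, 69, 35, 33, 39, 22  ⇒  2A = 228, A = 114.
Then Σ (y_i + y_{i+1})·c_i = 100, so ȳ = 100 / (6·114) = 25/171.

25/171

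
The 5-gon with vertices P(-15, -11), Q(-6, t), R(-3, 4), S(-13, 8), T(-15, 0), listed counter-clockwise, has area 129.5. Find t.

Write out the shoelace sum; only the two edges meeting at Q involve t:
2·Area = [((-15)·t − (-6)·(-11)) + ((-6)·4 − (-3)·t)] + 313
       = -12·t + 223 = 259
⇒ t = -3.

-3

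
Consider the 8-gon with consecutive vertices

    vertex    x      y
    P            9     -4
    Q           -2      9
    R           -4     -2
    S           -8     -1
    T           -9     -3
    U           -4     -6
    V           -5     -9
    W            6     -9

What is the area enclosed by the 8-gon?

Cross-terms: 73, 40, -12, 15, 42, 6, 99, 57  ⇒  Σ = 320
Area = |Σ|/2 = 160.

160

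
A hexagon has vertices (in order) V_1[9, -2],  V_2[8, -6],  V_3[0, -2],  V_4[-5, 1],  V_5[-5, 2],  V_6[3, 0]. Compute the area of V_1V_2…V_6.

Apply the surveyor's formula: 2A = Σ (x_i·y_{i+1} − x_{i+1}·y_i), indices taken mod 6.
Cross-terms: -38, -16, -10, -5, -6, -6  ⇒  Σ = -81
Area = |Σ|/2 = 40.5.

40.5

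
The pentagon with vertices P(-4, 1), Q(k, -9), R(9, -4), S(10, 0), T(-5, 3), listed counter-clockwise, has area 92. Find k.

The doubled signed area Σ (x_i y_{i+1} − x_{i+1} y_i) is linear in k.
With k=0 it equals 194; the coefficient of k is -5 (from the two edges through Q).
So -5·k + 194 = 2·92 = 184 ⇒ k = 2.

2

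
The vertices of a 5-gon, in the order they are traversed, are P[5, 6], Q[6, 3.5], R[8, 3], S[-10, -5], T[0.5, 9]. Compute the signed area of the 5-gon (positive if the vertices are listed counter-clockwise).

Apply Gauss's area formula: 2A = Σ (x_i·y_{i+1} − x_{i+1}·y_i), indices taken mod 5.
Σ = (-18.5) + (-10) + (-10) + (-87.5) + (-42) = -168
Signed area = Σ/2 = -84 (negative ⇒ clockwise traversal).

-84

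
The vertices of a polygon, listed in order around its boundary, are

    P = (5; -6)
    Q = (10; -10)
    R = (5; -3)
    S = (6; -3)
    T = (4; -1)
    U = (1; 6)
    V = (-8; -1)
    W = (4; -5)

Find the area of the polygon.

78

Apply Gauss's area formula: 2A = Σ (x_i·y_{i+1} − x_{i+1}·y_i), indices taken mod 8.
Σ = (10) + (20) + (3) + (6) + (25) + (47) + (44) + (1) = 156
Area = |Σ|/2 = 78.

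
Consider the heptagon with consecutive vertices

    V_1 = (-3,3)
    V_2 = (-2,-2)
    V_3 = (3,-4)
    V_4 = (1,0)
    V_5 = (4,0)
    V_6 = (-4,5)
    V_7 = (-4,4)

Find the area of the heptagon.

Apply the shoelace (surveyor's) formula: 2A = Σ (x_i·y_{i+1} − x_{i+1}·y_i), indices taken mod 7.
Σ = (12) + (14) + (4) + (0) + (20) + (4) + (0) = 54
Area = |Σ|/2 = 27.

27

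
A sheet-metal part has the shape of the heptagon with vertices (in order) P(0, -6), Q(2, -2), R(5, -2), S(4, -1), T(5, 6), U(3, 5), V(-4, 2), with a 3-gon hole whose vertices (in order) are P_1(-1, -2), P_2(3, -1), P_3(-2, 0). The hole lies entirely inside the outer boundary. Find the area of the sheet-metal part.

Outer boundary:
Σ = (12) + (6) + (3) + (29) + (7) + (26) + (24) = 107
Area = |Σ|/2 = 53.5.
Hole:
Apply Gauss's area formula: 2A = Σ (x_i·y_{i+1} − x_{i+1}·y_i), indices taken mod 3.
Σ = (7) + (-2) + (4) = 9
Area = |Σ|/2 = 4.5.
Net area = 53.5 − 4.5 = 49.

49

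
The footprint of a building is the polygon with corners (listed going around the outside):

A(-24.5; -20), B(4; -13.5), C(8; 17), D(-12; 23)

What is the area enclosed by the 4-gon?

Σ = (410.75) + (176) + (388) + (803.5) = 1778.25
Area = |Σ|/2 = 889.125.

889.125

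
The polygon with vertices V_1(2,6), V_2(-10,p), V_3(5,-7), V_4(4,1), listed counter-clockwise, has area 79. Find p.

9

The doubled signed area Σ (x_i y_{i+1} − x_{i+1} y_i) is linear in p.
With p=0 it equals 185; the coefficient of p is -3 (from the two edges through V_2).
So -3·p + 185 = 2·79 = 158 ⇒ p = 9.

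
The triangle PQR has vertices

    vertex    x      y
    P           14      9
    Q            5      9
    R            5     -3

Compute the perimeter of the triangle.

|PQ| = √((-9)² + (0)²) = √81 = 9
|QR| = √((0)² + (-12)²) = √144 = 12
|RP| = √((9)² + (12)²) = √225 = 15
Perimeter = 9 + 12 + 15 = 36.

36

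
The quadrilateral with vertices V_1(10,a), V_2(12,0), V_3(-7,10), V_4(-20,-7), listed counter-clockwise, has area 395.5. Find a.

-11

Write out the shoelace sum; only the two edges meeting at V_1 involve a:
2·Area = [((-20)·a − 10·(-7)) + (10·0 − 12·a)] + 369
       = -32·a + 439 = 791
⇒ a = -11.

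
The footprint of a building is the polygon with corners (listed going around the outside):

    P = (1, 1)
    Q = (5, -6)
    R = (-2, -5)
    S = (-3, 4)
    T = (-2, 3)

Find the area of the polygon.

38.5

Apply the shoelace formula: 2A = Σ (x_i·y_{i+1} − x_{i+1}·y_i), indices taken mod 5.
Σ = (-11) + (-37) + (-23) + (-1) + (-5) = -77
Area = |Σ|/2 = 38.5.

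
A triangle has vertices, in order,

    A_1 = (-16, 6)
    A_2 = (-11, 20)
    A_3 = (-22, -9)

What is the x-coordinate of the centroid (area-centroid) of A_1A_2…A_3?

Apply the shoelace formula. First the cross-terms c_i = x_i·y_{i+1} − x_{i+1}·y_i:
  -254, 539, -276  ⇒  2A = 9, A = 4.5.
Then Σ (x_i + x_{i+1})·c_i = -441, so x̄ = -441 / (6·4.5) = -49/3.

-49/3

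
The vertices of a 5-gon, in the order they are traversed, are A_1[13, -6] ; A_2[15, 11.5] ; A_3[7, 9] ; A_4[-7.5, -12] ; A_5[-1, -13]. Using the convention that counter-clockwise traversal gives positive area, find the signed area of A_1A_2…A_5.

269

Apply the shoelace formula: 2A = Σ (x_i·y_{i+1} − x_{i+1}·y_i), indices taken mod 5.
A_1→A_2: (13)(11.5) − (15)(-6) = 239.5
A_2→A_3: (15)(9) − (7)(11.5) = 54.5
A_3→A_4: (7)(-12) − (-7.5)(9) = -16.5
A_4→A_5: (-7.5)(-13) − (-1)(-12) = 85.5
A_5→A_1: (-1)(-6) − (13)(-13) = 175
Σ = 538
Signed area = Σ/2 = 269 (positive ⇒ counter-clockwise traversal).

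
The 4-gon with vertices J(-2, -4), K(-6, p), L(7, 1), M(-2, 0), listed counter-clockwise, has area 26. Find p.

The doubled signed area Σ (x_i y_{i+1} − x_{i+1} y_i) is linear in p.
With p=0 it equals -20; the coefficient of p is -9 (from the two edges through K).
So -9·p + -20 = 2·26 = 52 ⇒ p = -8.

-8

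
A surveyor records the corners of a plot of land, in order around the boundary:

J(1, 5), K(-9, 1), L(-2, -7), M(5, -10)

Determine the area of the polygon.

Apply the shoelace formula: 2A = Σ (x_i·y_{i+1} − x_{i+1}·y_i), indices taken mod 4.
J→K: (1)(1) − (-9)(5) = 46
K→L: (-9)(-7) − (-2)(1) = 65
L→M: (-2)(-10) − (5)(-7) = 55
M→J: (5)(5) − (1)(-10) = 35
Σ = 201
Area = |Σ|/2 = 100.5.

100.5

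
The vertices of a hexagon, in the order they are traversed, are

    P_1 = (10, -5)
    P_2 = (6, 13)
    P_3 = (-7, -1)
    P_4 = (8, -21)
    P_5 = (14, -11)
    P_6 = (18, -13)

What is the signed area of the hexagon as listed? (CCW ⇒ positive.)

Apply the shoelace formula: 2A = Σ (x_i·y_{i+1} − x_{i+1}·y_i), indices taken mod 6.
Σ = (160) + (85) + (155) + (206) + (16) + (40) = 662
Signed area = Σ/2 = 331 (positive ⇒ counter-clockwise traversal).

331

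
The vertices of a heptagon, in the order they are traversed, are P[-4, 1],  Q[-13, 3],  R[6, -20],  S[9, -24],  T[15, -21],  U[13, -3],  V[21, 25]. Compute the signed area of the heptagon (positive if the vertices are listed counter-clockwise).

Apply the shoelace formula: 2A = Σ (x_i·y_{i+1} − x_{i+1}·y_i), indices taken mod 7.
Cross-terms: 1, 242, 36, 171, 228, 388, 121  ⇒  Σ = 1187
Signed area = Σ/2 = 593.5 (positive ⇒ counter-clockwise traversal).

593.5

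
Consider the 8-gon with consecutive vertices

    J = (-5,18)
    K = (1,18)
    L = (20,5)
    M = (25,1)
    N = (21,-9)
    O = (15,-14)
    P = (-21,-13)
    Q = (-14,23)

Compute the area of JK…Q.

Apply the surveyor's formula: 2A = Σ (x_i·y_{i+1} − x_{i+1}·y_i), indices taken mod 8.
Σ = (-108) + (-355) + (-105) + (-246) + (-159) + (-489) + (-665) + (-137) = -2264
Area = |Σ|/2 = 1132.

1132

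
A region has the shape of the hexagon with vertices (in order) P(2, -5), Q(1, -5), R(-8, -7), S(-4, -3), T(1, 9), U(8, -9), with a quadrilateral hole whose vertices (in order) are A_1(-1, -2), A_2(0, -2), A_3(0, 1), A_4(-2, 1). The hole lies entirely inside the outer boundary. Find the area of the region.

Outer boundary:
Apply the shoelace (surveyor's) formula: 2A = Σ (x_i·y_{i+1} − x_{i+1}·y_i), indices taken mod 6.
P→Q: (2)(-5) − (1)(-5) = -5
Q→R: (1)(-7) − (-8)(-5) = -47
R→S: (-8)(-3) − (-4)(-7) = -4
S→T: (-4)(9) − (1)(-3) = -33
T→U: (1)(-9) − (8)(9) = -81
U→P: (8)(-5) − (2)(-9) = -22
Σ = -192
Area = |Σ|/2 = 96.
Hole:
Σ = (2) + (0) + (2) + (5) = 9
Area = |Σ|/2 = 4.5.
Net area = 96 − 4.5 = 91.5.

91.5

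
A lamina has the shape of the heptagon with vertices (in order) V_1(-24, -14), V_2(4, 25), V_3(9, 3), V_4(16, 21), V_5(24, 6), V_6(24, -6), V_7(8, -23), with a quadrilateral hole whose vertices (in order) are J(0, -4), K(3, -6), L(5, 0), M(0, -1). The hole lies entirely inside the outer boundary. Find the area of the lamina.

1221.5

Outer boundary:
Apply the surveyor's formula: 2A = Σ (x_i·y_{i+1} − x_{i+1}·y_i), indices taken mod 7.
Σ = (-544) + (-213) + (141) + (-408) + (-288) + (-504) + (-664) = -2480
Area = |Σ|/2 = 1240.
Hole:
Apply Gauss's area formula: 2A = Σ (x_i·y_{i+1} − x_{i+1}·y_i), indices taken mod 4.
J→K: (0)(-6) − (3)(-4) = 12
K→L: (3)(0) − (5)(-6) = 30
L→M: (5)(-1) − (0)(0) = -5
M→J: (0)(-4) − (0)(-1) = 0
Σ = 37
Area = |Σ|/2 = 18.5.
Net area = 1240 − 18.5 = 1221.5.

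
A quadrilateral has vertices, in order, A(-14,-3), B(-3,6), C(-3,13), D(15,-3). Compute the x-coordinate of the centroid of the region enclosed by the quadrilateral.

68/129

Apply the shoelace formula. First the cross-terms c_i = x_i·y_{i+1} − x_{i+1}·y_i:
  -93, -21, -186, -87  ⇒  2A = -387, A = -193.5.
Then Σ (x_i + x_{i+1})·c_i = -612, so x̄ = -612 / (6·(-193.5)) = 68/129.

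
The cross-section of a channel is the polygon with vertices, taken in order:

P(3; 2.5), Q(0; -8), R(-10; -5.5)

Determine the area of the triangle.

56.25

Apply Gauss's area formula: 2A = Σ (x_i·y_{i+1} − x_{i+1}·y_i), indices taken mod 3.
Σ = (-24) + (-80) + (-8.5) = -112.5
Area = |Σ|/2 = 56.25.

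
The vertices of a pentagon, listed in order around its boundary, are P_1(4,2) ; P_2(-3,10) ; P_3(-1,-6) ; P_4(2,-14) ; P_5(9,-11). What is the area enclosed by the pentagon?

133

Cross-terms: 46, 28, 26, 104, 62  ⇒  Σ = 266
Area = |Σ|/2 = 133.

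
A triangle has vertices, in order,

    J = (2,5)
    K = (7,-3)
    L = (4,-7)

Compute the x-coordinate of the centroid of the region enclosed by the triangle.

Apply the shoelace (surveyor's) formula. First the cross-terms c_i = x_i·y_{i+1} − x_{i+1}·y_i:
  -41, -37, 34  ⇒  2A = -44, A = -22.
Then Σ (x_i + x_{i+1})·c_i = -572, so x̄ = -572 / (6·(-22)) = 13/3.

13/3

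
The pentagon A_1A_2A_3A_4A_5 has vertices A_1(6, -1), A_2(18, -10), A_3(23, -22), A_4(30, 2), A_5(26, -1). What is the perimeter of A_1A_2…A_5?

78

|A_1A_2| = √((12)² + (-9)²) = √225 = 15
|A_2A_3| = √((5)² + (-12)²) = √169 = 13
|A_3A_4| = √((7)² + (24)²) = √625 = 25
|A_4A_5| = √((-4)² + (-3)²) = √25 = 5
|A_5A_1| = √((-20)² + (0)²) = √400 = 20
Perimeter = 15 + 13 + 25 + 5 + 20 = 78.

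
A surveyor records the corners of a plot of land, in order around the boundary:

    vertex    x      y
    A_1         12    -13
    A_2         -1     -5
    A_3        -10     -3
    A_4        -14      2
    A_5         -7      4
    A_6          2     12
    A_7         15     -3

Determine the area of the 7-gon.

330.5

Apply the shoelace formula: 2A = Σ (x_i·y_{i+1} − x_{i+1}·y_i), indices taken mod 7.
Σ = (-73) + (-47) + (-62) + (-42) + (-92) + (-186) + (-159) = -661
Area = |Σ|/2 = 330.5.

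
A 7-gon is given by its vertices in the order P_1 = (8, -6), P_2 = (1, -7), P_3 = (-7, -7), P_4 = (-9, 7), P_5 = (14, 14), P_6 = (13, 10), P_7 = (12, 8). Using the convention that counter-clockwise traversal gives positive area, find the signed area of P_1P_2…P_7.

-318

Apply the surveyor's formula: 2A = Σ (x_i·y_{i+1} − x_{i+1}·y_i), indices taken mod 7.
P_1→P_2: (8)(-7) − (1)(-6) = -50
P_2→P_3: (1)(-7) − (-7)(-7) = -56
P_3→P_4: (-7)(7) − (-9)(-7) = -112
P_4→P_5: (-9)(14) − (14)(7) = -224
P_5→P_6: (14)(10) − (13)(14) = -42
P_6→P_7: (13)(8) − (12)(10) = -16
P_7→P_1: (12)(-6) − (8)(8) = -136
Σ = -636
Signed area = Σ/2 = -318 (negative ⇒ clockwise traversal).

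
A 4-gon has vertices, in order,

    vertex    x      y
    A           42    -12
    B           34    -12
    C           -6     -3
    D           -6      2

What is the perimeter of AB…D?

|AB| = √((-8)² + (0)²) = √64 = 8
|BC| = √((-40)² + (9)²) = √1681 = 41
|CD| = √((0)² + (5)²) = √25 = 5
|DA| = √((48)² + (-14)²) = √2500 = 50
Perimeter = 8 + 41 + 5 + 50 = 104.

104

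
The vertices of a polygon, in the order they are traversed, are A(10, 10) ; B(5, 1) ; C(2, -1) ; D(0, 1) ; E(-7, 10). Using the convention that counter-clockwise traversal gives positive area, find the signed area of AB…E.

-104

Apply the shoelace formula: 2A = Σ (x_i·y_{i+1} − x_{i+1}·y_i), indices taken mod 5.
Cross-terms: -40, -7, 2, 7, -170  ⇒  Σ = -208
Signed area = Σ/2 = -104 (negative ⇒ clockwise traversal).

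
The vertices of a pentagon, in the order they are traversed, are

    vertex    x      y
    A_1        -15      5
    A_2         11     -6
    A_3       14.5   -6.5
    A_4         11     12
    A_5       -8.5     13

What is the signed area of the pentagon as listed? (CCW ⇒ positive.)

346.75

A_1→A_2: (-15)(-6) − (11)(5) = 35
A_2→A_3: (11)(-6.5) − (14.5)(-6) = 15.5
A_3→A_4: (14.5)(12) − (11)(-6.5) = 245.5
A_4→A_5: (11)(13) − (-8.5)(12) = 245
A_5→A_1: (-8.5)(5) − (-15)(13) = 152.5
Σ = 693.5
Signed area = Σ/2 = 346.75 (positive ⇒ counter-clockwise traversal).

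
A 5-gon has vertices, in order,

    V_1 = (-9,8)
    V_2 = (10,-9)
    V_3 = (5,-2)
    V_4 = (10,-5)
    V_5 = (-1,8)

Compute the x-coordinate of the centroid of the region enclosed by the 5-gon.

Apply the shoelace formula. First the cross-terms c_i = x_i·y_{i+1} − x_{i+1}·y_i:
  1, 25, -5, 75, 64  ⇒  2A = 160, A = 80.
Then Σ (x_i + x_{i+1})·c_i = 336, so x̄ = 336 / (6·80) = 0.7.

0.7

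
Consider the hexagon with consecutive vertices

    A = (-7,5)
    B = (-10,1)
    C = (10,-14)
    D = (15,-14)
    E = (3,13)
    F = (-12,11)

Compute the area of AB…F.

343

Apply Gauss's area formula: 2A = Σ (x_i·y_{i+1} − x_{i+1}·y_i), indices taken mod 6.
Σ = (43) + (130) + (70) + (237) + (189) + (17) = 686
Area = |Σ|/2 = 343.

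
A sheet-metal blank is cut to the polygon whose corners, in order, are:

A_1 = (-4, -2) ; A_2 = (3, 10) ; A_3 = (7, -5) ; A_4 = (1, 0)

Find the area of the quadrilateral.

58

Apply the shoelace formula: 2A = Σ (x_i·y_{i+1} − x_{i+1}·y_i), indices taken mod 4.
Σ = (-34) + (-85) + (5) + (-2) = -116
Area = |Σ|/2 = 58.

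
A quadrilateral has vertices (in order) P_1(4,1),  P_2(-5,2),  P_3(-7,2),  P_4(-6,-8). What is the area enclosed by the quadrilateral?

55.5

Apply the surveyor's formula: 2A = Σ (x_i·y_{i+1} − x_{i+1}·y_i), indices taken mod 4.
Σ = (13) + (4) + (68) + (26) = 111
Area = |Σ|/2 = 55.5.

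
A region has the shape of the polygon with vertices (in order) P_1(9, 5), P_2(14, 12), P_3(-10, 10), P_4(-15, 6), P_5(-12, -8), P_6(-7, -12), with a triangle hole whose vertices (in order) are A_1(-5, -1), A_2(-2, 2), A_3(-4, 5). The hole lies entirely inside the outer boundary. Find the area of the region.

363

Outer boundary:
Apply the shoelace formula: 2A = Σ (x_i·y_{i+1} − x_{i+1}·y_i), indices taken mod 6.
P_1→P_2: (9)(12) − (14)(5) = 38
P_2→P_3: (14)(10) − (-10)(12) = 260
P_3→P_4: (-10)(6) − (-15)(10) = 90
P_4→P_5: (-15)(-8) − (-12)(6) = 192
P_5→P_6: (-12)(-12) − (-7)(-8) = 88
P_6→P_1: (-7)(5) − (9)(-12) = 73
Σ = 741
Area = |Σ|/2 = 370.5.
Hole:
Apply the shoelace (surveyor's) formula: 2A = Σ (x_i·y_{i+1} − x_{i+1}·y_i), indices taken mod 3.
Σ = (-12) + (-2) + (29) = 15
Area = |Σ|/2 = 7.5.
Net area = 370.5 − 7.5 = 363.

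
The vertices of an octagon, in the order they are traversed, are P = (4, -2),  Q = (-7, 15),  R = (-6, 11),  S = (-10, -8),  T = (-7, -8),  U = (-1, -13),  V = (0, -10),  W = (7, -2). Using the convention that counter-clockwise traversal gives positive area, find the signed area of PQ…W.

199

Apply the shoelace (surveyor's) formula: 2A = Σ (x_i·y_{i+1} − x_{i+1}·y_i), indices taken mod 8.
Σ = (46) + (13) + (158) + (24) + (83) + (10) + (70) + (-6) = 398
Signed area = Σ/2 = 199 (positive ⇒ counter-clockwise traversal).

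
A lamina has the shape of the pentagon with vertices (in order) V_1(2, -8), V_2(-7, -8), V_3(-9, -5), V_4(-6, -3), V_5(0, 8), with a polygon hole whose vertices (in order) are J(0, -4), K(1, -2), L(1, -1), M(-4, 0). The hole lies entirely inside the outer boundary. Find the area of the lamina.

Outer boundary:
Σ = (-72) + (-37) + (-3) + (-48) + (-16) = -176
Area = |Σ|/2 = 88.
Hole:
Apply the surveyor's formula: 2A = Σ (x_i·y_{i+1} − x_{i+1}·y_i), indices taken mod 4.
Cross-terms: 4, 1, -4, 16  ⇒  Σ = 17
Area = |Σ|/2 = 8.5.
Net area = 88 − 8.5 = 79.5.

79.5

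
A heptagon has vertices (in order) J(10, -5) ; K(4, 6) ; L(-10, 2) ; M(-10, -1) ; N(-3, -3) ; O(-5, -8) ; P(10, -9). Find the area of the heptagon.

J→K: (10)(6) − (4)(-5) = 80
K→L: (4)(2) − (-10)(6) = 68
L→M: (-10)(-1) − (-10)(2) = 30
M→N: (-10)(-3) − (-3)(-1) = 27
N→O: (-3)(-8) − (-5)(-3) = 9
O→P: (-5)(-9) − (10)(-8) = 125
P→J: (10)(-5) − (10)(-9) = 40
Σ = 379
Area = |Σ|/2 = 189.5.

189.5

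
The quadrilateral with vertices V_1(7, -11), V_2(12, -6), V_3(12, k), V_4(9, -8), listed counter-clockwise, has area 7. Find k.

-3

The doubled signed area Σ (x_i y_{i+1} − x_{i+1} y_i) is linear in k.
With k=0 it equals 23; the coefficient of k is 3 (from the two edges through V_3).
So 3·k + 23 = 2·7 = 14 ⇒ k = -3.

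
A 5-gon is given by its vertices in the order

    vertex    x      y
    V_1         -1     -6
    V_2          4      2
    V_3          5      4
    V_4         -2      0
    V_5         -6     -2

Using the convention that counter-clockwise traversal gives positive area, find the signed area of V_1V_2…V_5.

Σ = (22) + (6) + (8) + (4) + (34) = 74
Signed area = Σ/2 = 37 (positive ⇒ counter-clockwise traversal).

37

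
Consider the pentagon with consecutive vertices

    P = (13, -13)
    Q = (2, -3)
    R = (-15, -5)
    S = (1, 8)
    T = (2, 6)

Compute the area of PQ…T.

148.5

Σ = (-13) + (-55) + (-115) + (-10) + (-104) = -297
Area = |Σ|/2 = 148.5.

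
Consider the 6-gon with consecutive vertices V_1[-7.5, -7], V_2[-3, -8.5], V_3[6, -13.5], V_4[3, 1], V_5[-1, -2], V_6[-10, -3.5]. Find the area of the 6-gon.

Σ = (42.75) + (91.5) + (46.5) + (-5) + (-16.5) + (43.75) = 203
Area = |Σ|/2 = 101.5.

101.5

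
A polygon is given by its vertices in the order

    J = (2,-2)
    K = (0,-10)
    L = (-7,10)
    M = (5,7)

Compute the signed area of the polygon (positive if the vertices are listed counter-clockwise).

J→K: (2)(-10) − (0)(-2) = -20
K→L: (0)(10) − (-7)(-10) = -70
L→M: (-7)(7) − (5)(10) = -99
M→J: (5)(-2) − (2)(7) = -24
Σ = -213
Signed area = Σ/2 = -106.5 (negative ⇒ clockwise traversal).

-106.5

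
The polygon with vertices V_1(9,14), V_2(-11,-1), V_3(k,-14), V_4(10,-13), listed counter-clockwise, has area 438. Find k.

Write out the shoelace sum; only the two edges meeting at V_3 involve k:
2·Area = [((-11)·(-14) − k·(-1)) + (k·(-13) − 10·(-14))] + 402
       = -12·k + 696 = 876
⇒ k = -15.

-15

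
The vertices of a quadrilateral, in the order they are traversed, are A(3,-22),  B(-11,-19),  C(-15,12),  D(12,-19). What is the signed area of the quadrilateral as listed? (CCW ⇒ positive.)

-391

Apply the shoelace (surveyor's) formula: 2A = Σ (x_i·y_{i+1} − x_{i+1}·y_i), indices taken mod 4.
Σ = (-299) + (-417) + (141) + (-207) = -782
Signed area = Σ/2 = -391 (negative ⇒ clockwise traversal).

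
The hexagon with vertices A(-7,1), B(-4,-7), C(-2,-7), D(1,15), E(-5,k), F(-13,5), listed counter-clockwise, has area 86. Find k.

4

The doubled signed area Σ (x_i y_{i+1} − x_{i+1} y_i) is linear in k.
With k=0 it equals 116; the coefficient of k is 14 (from the two edges through E).
So 14·k + 116 = 2·86 = 172 ⇒ k = 4.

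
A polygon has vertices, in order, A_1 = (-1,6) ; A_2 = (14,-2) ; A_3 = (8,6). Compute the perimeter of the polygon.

|A_1A_2| = √((15)² + (-8)²) = √289 = 17
|A_2A_3| = √((-6)² + (8)²) = √100 = 10
|A_3A_1| = √((-9)² + (0)²) = √81 = 9
Perimeter = 17 + 10 + 9 = 36.

36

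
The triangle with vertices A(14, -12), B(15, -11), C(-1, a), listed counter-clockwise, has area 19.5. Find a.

12

The doubled signed area Σ (x_i y_{i+1} − x_{i+1} y_i) is linear in a.
With a=0 it equals 27; the coefficient of a is 1 (from the two edges through C).
So 1·a + 27 = 2·19.5 = 39 ⇒ a = 12.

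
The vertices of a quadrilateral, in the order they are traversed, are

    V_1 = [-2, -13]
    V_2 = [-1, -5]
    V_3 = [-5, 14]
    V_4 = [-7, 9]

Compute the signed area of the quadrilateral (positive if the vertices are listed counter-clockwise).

Apply the surveyor's formula: 2A = Σ (x_i·y_{i+1} − x_{i+1}·y_i), indices taken mod 4.
Cross-terms: -3, -39, 53, 109  ⇒  Σ = 120
Signed area = Σ/2 = 60 (positive ⇒ counter-clockwise traversal).

60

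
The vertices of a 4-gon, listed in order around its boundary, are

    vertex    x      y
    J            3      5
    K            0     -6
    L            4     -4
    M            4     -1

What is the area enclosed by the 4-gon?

Apply Gauss's area formula: 2A = Σ (x_i·y_{i+1} − x_{i+1}·y_i), indices taken mod 4.
Cross-terms: -18, 24, 12, 23  ⇒  Σ = 41
Area = |Σ|/2 = 20.5.

20.5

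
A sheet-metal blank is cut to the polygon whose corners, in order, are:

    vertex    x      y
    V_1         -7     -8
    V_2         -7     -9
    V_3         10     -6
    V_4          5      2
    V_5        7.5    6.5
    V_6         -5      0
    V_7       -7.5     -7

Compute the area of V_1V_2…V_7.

142.5

Apply Gauss's area formula: 2A = Σ (x_i·y_{i+1} − x_{i+1}·y_i), indices taken mod 7.
Σ = (7) + (132) + (50) + (17.5) + (32.5) + (35) + (11) = 285
Area = |Σ|/2 = 142.5.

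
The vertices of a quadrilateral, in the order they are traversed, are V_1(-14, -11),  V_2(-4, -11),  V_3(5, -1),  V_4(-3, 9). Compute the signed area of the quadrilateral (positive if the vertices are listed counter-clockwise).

185

Apply the shoelace formula: 2A = Σ (x_i·y_{i+1} − x_{i+1}·y_i), indices taken mod 4.
Σ = (110) + (59) + (42) + (159) = 370
Signed area = Σ/2 = 185 (positive ⇒ counter-clockwise traversal).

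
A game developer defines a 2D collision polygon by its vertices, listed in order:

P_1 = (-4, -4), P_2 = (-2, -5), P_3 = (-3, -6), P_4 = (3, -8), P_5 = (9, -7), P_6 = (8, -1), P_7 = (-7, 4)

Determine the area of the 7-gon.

P_1→P_2: (-4)(-5) − (-2)(-4) = 12
P_2→P_3: (-2)(-6) − (-3)(-5) = -3
P_3→P_4: (-3)(-8) − (3)(-6) = 42
P_4→P_5: (3)(-7) − (9)(-8) = 51
P_5→P_6: (9)(-1) − (8)(-7) = 47
P_6→P_7: (8)(4) − (-7)(-1) = 25
P_7→P_1: (-7)(-4) − (-4)(4) = 44
Σ = 218
Area = |Σ|/2 = 109.

109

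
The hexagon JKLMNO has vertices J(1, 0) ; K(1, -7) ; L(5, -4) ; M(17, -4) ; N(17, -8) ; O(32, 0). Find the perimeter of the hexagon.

|JK| = √((0)² + (-7)²) = √49 = 7
|KL| = √((4)² + (3)²) = √25 = 5
|LM| = √((12)² + (0)²) = √144 = 12
|MN| = √((0)² + (-4)²) = √16 = 4
|NO| = √((15)² + (8)²) = √289 = 17
|OJ| = √((-31)² + (0)²) = √961 = 31
Perimeter = 7 + 5 + 12 + 4 + 17 + 31 = 76.

76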